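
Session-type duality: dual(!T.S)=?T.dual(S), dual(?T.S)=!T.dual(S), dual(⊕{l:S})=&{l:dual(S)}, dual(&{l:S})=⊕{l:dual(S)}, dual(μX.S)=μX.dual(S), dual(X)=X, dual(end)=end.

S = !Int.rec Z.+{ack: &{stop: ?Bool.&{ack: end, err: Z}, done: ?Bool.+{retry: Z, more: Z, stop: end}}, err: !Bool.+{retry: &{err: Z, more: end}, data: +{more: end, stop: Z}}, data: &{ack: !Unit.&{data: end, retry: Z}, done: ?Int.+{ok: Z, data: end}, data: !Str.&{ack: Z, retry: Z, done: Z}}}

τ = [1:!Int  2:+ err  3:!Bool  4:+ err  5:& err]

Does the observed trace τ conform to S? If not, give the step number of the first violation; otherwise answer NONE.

4

[1] !Int  ✓  residual = rec Z.…
[2] + err  ✓  residual = !Bool.+{retry: &{err: rec Z.…, more: end}, data: +{more: end, stop: rec Z.…}}
[3] !Bool  ✓  residual = +{retry: &{err: rec Z.…, more: end}, data: +{more: end, stop: rec Z.…}}
[4] got + err, protocol expects + retry or + data  ✗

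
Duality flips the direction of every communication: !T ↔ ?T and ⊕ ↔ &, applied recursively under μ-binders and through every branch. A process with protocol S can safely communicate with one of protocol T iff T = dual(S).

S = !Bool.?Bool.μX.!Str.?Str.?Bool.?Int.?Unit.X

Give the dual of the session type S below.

!Bool → ?Bool
  ?Bool → !Bool
    μX → μX  (rec unchanged)
      !Str → ?Str
        ?Str → !Str
          ?Bool → !Bool
            ?Int → !Int
              ?Unit → !Unit
                X self-dual

?Bool.!Bool.μX.?Str.!Str.!Bool.!Int.!Unit.X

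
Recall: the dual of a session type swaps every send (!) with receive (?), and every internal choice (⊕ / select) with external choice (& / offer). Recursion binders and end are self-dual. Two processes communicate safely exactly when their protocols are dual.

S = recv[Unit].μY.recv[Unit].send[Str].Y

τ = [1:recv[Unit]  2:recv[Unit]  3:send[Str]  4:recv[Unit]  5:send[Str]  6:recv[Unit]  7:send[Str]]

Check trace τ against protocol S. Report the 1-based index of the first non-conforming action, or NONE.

NONE

@1 recv[Unit]  ✓  state: μY.…
@2 recv[Unit]  ✓  state: send[Str].μY.…
@3 send[Str]  ✓  state: μY.…
@4 recv[Unit]  ✓  state: send[Str].μY.…
@5 send[Str]  ✓  state: μY.…
@6 recv[Unit]  ✓  state: send[Str].μY.…
@7 send[Str]  ✓  state: μY.…
τ conforms to S (length 7)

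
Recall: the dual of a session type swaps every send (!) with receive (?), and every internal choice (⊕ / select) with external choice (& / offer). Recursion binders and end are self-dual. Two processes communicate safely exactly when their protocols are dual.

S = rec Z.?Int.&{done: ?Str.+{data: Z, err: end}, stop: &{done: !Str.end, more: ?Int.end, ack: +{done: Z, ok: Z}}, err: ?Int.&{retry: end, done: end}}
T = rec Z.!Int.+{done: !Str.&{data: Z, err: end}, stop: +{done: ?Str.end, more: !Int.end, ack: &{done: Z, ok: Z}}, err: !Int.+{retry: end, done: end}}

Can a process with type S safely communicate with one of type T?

YES

rec Z ‖ rec Z  ✓ (rec unchanged)
  ?Int ‖ !Int  ✓
    &{done,stop,err} ‖ +{done,stop,err}  ✓ same labels
      • done:
        ?Str ‖ !Str  ✓
          +{data,err} ‖ &{data,err}  ✓ same labels
            • data:
              Z ‖ Z  ✓
            • err:
              end ‖ end  ✓
      • stop:
        &{done,more,ack} ‖ +{done,more,ack}  ✓ same labels
          • done:
            !Str ‖ ?Str  ✓
              end ‖ end  ✓
          • more:
            ?Int ‖ !Int  ✓
              end ‖ end  ✓
          • ack:
            +{done,ok} ‖ &{done,ok}  ✓ same labels
              • done:
                Z ‖ Z  ✓
              • ok:
                Z ‖ Z  ✓
      • err:
        ?Int ‖ !Int  ✓
          &{retry,done} ‖ +{retry,done}  ✓ same labels
            • retry:
              end ‖ end  ✓
            • done:
              end ‖ end  ✓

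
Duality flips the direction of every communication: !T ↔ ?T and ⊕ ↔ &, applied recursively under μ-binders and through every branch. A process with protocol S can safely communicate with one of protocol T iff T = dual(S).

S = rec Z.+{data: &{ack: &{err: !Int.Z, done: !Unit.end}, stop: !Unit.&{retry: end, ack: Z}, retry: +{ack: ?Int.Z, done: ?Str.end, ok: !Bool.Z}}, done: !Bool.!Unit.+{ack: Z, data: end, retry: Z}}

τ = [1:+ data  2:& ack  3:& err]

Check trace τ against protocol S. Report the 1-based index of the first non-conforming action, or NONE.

NONE

[1] + data  match  state: &{ack: &{err: !Int.rec Z.…, done: !Unit.end}, stop: !Unit.&{retry: end, ack: rec Z.…}, retry: +{ack: ?Int.rec Z.…, done: ?Str.end, ok: !Bool.rec Z.…}}
[2] & ack  match  state: &{err: !Int.rec Z.…, done: !Unit.end}
[3] & err  match  state: !Int.rec Z.…
trace exhausted — no violation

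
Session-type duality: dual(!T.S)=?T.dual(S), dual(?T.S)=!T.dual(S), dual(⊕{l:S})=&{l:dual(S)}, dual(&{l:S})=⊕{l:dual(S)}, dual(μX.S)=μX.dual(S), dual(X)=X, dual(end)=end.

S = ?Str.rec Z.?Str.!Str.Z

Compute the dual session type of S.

!Str.rec Z.!Str.?Str.Z

?Str ↦ !Str
  rec Z ↦ rec Z  (rec unchanged)
    ?Str ↦ !Str
      !Str ↦ ?Str
        dual(Z) = Z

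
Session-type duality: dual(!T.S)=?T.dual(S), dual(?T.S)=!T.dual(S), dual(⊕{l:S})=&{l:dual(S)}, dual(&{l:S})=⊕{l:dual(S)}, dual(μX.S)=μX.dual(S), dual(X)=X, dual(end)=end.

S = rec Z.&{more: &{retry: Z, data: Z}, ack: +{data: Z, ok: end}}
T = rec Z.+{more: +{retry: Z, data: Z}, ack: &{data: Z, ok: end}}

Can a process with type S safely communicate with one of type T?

rec Z vs rec Z  ✓ (binder kept)
  &{more,ack} vs +{more,ack}  ✓ same labels
    case more:
      &{retry,data} vs +{retry,data}  ✓ same labels
        case retry:
          Z vs Z  ✓
        case data:
          Z vs Z  ✓
    case ack:
      +{data,ok} vs &{data,ok}  ✓ same labels
        case data:
          Z vs Z  ✓
        case ok:
          end vs end  ✓

YES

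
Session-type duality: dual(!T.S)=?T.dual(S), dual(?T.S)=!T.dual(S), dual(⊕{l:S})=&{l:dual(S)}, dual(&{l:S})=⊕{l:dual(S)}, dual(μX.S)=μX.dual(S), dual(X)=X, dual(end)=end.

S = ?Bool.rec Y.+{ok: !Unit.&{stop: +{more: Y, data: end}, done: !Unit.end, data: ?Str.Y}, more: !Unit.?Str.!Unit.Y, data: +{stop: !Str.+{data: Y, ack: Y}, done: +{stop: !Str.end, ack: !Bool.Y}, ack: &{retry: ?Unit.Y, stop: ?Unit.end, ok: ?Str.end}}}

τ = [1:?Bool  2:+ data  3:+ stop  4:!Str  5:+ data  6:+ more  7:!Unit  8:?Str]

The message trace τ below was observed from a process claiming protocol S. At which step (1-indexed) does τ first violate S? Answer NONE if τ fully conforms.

NONE

step 1: ?Bool  match  now at rec Y.…
step 2: + data  match  now at +{stop: !Str.+{data: rec Y.…, ack: rec Y.…}, done: +{stop: !Str.end, ack: !Bool.rec Y.…}, ack: &{retry: ?Unit.rec Y.…, stop: ?Unit.end, ok: ?Str.end}}
step 3: + stop  match  now at !Str.+{data: rec Y.…, ack: rec Y.…}
step 4: !Str  match  now at +{data: rec Y.…, ack: rec Y.…}
step 5: + data  match  now at rec Y.…
step 6: + more  match  now at !Unit.?Str.!Unit.rec Y.…
step 7: !Unit  match  now at ?Str.!Unit.rec Y.…
step 8: ?Str  match  now at !Unit.rec Y.…
τ conforms to S (length 8)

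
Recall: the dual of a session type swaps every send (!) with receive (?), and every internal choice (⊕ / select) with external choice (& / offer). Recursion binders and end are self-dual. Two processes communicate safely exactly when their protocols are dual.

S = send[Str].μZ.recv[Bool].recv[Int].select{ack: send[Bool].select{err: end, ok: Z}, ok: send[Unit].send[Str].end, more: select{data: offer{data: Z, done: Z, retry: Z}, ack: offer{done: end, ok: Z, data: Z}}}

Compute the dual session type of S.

send[Str] ↦ recv[Str]
  μZ ↦ μZ  (rec unchanged)
    recv[Bool] ↦ send[Bool]
      recv[Int] ↦ send[Int]
        select{ack,ok,more} ↦ offer{ack,ok,more}  (⊕→&)
          • ack:
            send[Bool] ↦ recv[Bool]
              select{err,ok} ↦ offer{err,ok}  (⊕→&)
                • err:
                  dual(end) = end
                • ok:
                  dual(Z) = Z
          • ok:
            send[Unit] ↦ recv[Unit]
              send[Str] ↦ recv[Str]
                dual(end) = end
          • more:
            select{data,ack} ↦ offer{data,ack}  (⊕→&)
              • data:
                offer{data,done,retry} ↦ select{data,done,retry}  (external→internal)
                  • data:
                    dual(Z) = Z
                  • done:
                    dual(Z) = Z
                  • retry:
                    dual(Z) = Z
              • ack:
                offer{done,ok,data} ↦ select{done,ok,data}  (external→internal)
                  • done:
                    dual(end) = end
                  • ok:
                    dual(Z) = Z
                  • data:
                    dual(Z) = Z

recv[Str].μZ.send[Bool].send[Int].offer{ack: recv[Bool].offer{err: end, ok: Z}, ok: recv[Unit].recv[Str].end, more: offer{data: select{data: Z, done: Z, retry: Z}, ack: select{done: end, ok: Z, data: Z}}}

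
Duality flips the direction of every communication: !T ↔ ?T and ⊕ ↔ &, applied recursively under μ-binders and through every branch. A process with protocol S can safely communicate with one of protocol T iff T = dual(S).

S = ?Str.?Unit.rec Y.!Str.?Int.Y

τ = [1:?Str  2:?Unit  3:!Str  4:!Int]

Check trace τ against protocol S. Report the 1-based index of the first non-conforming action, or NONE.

4

@1 ?Str  ✓  state: ?Unit.rec Y.…
@2 ?Unit  ✓  state: rec Y.…
@3 !Str  ✓  state: ?Int.rec Y.…
@4 got !Int, protocol expects ?Int  ✗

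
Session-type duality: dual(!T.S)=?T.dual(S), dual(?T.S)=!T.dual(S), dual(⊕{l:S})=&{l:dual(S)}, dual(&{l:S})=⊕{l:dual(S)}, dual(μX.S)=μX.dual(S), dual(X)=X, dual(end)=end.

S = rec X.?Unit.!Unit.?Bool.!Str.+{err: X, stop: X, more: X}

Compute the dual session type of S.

rec X.!Unit.?Unit.!Bool.?Str.&{err: X, stop: X, more: X}

rec X → rec X  (μ self-dual)
  ?Unit → !Unit
    !Unit → ?Unit
      ?Bool → !Bool
        !Str → ?Str
          +{err,stop,more} → &{err,stop,more}  (select→offer)
            • err:
              X self-dual
            • stop:
              X self-dual
            • more:
              X self-dual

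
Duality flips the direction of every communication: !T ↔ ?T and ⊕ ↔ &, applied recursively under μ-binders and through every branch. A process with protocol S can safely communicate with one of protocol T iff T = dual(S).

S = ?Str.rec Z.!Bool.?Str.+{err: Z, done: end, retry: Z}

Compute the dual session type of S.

!Str.rec Z.?Bool.!Str.&{err: Z, done: end, retry: Z}

?Str ↦ !Str
  rec Z ↦ rec Z  (rec unchanged)
    !Bool ↦ ?Bool
      ?Str ↦ !Str
        +{err,done,retry} ↦ &{err,done,retry}  (internal→external)
          • err:
            Z ↦ Z
          • done:
            end ↦ end
          • retry:
            Z ↦ Z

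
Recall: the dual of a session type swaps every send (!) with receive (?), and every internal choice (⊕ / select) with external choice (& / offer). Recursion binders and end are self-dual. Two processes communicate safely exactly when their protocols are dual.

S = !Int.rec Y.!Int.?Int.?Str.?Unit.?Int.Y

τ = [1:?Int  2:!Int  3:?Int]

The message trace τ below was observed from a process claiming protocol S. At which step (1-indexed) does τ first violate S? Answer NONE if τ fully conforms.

1

@1 got ?Int, protocol expects !Int  ✗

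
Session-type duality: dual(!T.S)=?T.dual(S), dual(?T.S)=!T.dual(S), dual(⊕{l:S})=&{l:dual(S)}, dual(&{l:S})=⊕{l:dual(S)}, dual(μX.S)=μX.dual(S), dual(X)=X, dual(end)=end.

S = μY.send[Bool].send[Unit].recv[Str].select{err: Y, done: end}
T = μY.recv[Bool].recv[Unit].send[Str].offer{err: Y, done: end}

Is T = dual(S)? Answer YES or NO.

YES

μY ‖ μY  ✓ (rec unchanged)
  send[Bool] ‖ recv[Bool]  ✓
    send[Unit] ‖ recv[Unit]  ✓
      recv[Str] ‖ send[Str]  ✓
        select{err,done} ‖ offer{err,done}  ✓ label sets agree
          [err]
            Y ‖ Y  ✓
          [done]
            end ‖ end  ✓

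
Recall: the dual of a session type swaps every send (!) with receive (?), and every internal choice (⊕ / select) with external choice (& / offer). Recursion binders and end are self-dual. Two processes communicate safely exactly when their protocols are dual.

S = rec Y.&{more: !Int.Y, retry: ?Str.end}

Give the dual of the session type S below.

rec Y = rec Y  (binder kept)
  &{more,retry} = +{more,retry}  (&→⊕)
    [more]
      !Int = ?Int
        Y ↦ Y
    [retry]
      ?Str = !Str
        end ↦ end

rec Y.+{more: ?Int.Y, retry: !Str.end}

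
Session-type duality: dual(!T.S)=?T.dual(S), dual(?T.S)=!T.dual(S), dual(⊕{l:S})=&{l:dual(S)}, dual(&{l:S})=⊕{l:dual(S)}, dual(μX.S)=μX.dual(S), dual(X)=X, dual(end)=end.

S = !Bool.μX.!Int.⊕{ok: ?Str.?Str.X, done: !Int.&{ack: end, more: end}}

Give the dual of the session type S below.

?Bool.μX.?Int.&{ok: !Str.!Str.X, done: ?Int.⊕{ack: end, more: end}}

!Bool → ?Bool
  μX → μX  (binder kept)
    !Int → ?Int
      ⊕{ok,done} → &{ok,done}  (⊕→&)
        [ok]
          ?Str → !Str
            ?Str → !Str
              dual(X) = X
        [done]
          !Int → ?Int
            &{ack,more} → ⊕{ack,more}  (external→internal)
              [ack]
                dual(end) = end
              [more]
                dual(end) = end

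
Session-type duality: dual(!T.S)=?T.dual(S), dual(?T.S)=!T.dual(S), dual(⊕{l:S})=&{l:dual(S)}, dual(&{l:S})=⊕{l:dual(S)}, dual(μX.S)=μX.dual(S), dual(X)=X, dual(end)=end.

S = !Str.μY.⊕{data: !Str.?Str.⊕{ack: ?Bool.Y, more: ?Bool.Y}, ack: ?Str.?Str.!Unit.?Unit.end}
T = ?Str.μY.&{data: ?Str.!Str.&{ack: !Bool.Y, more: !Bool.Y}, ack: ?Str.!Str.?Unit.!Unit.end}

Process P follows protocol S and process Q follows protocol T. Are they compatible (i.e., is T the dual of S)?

!Str | ?Str  ✓
  μY | μY  ✓ (binder kept)
    ⊕{data,ack} | &{data,ack}  ✓ labels match
      • data:
        !Str | ?Str  ✓
          ?Str | !Str  ✓
            ⊕{ack,more} | &{ack,more}  ✓ labels match
              • ack:
                ?Bool | !Bool  ✓
                  Y | Y  ✓
              • more:
                ?Bool | !Bool  ✓
                  Y | Y  ✓
      • ack:
        ?Str | ?Str  ✗ same direction on both sides — not dual

NO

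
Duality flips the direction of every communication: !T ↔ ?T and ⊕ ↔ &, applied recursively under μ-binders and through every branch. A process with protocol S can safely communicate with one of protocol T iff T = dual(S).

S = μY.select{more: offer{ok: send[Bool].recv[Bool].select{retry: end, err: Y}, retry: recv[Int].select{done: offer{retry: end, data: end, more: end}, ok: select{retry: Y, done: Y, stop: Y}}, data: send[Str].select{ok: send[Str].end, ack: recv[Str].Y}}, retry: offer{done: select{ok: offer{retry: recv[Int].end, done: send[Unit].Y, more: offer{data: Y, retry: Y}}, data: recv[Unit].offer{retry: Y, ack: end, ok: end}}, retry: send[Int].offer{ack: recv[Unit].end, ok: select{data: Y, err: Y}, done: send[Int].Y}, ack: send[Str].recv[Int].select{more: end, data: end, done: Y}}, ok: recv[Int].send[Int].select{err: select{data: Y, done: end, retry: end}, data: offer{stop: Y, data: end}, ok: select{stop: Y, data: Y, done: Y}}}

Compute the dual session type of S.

μY = μY  (binder kept)
  select{more,retry,ok} = offer{more,retry,ok}  (select→offer)
    case more:
      offer{ok,retry,data} = select{ok,retry,data}  (&→⊕)
        case ok:
          send[Bool] = recv[Bool]
            recv[Bool] = send[Bool]
              select{retry,err} = offer{retry,err}  (select→offer)
                case retry:
                  dual(end) = end
                case err:
                  dual(Y) = Y
        case retry:
          recv[Int] = send[Int]
            select{done,ok} = offer{done,ok}  (select→offer)
              case done:
                offer{retry,data,more} = select{retry,data,more}  (&→⊕)
                  case retry:
                    dual(end) = end
                  case data:
                    dual(end) = end
                  case more:
                    dual(end) = end
              case ok:
                select{retry,done,stop} = offer{retry,done,stop}  (select→offer)
                  case retry:
                    dual(Y) = Y
                  case done:
                    dual(Y) = Y
                  case stop:
                    dual(Y) = Y
        case data:
          send[Str] = recv[Str]
            select{ok,ack} = offer{ok,ack}  (select→offer)
              case ok:
                send[Str] = recv[Str]
                  dual(end) = end
              case ack:
                recv[Str] = send[Str]
                  dual(Y) = Y
    case retry:
      offer{done,retry,ack} = select{done,retry,ack}  (&→⊕)
        case done:
          select{ok,data} = offer{ok,data}  (select→offer)
            case ok:
              offer{retry,done,more} = select{retry,done,more}  (&→⊕)
                case retry:
                  recv[Int] = send[Int]
                    dual(end) = end
                case done:
                  send[Unit] = recv[Unit]
                    dual(Y) = Y
                case more:
                  offer{data,retry} = select{data,retry}  (&→⊕)
                    case data:
                      dual(Y) = Y
                    case retry:
                      dual(Y) = Y
            case data:
              recv[Unit] = send[Unit]
                offer{retry,ack,ok} = select{retry,ack,ok}  (&→⊕)
                  case retry:
                    dual(Y) = Y
                  case ack:
                    dual(end) = end
                  case ok:
                    dual(end) = end
        case retry:
          send[Int] = recv[Int]
            offer{ack,ok,done} = select{ack,ok,done}  (&→⊕)
              case ack:
                recv[Unit] = send[Unit]
                  dual(end) = end
              case ok:
                select{data,err} = offer{data,err}  (select→offer)
                  case data:
                    dual(Y) = Y
                  case err:
                    dual(Y) = Y
              case done:
                send[Int] = recv[Int]
                  dual(Y) = Y
        case ack:
          send[Str] = recv[Str]
            recv[Int] = send[Int]
              select{more,data,done} = offer{more,data,done}  (select→offer)
                case more:
                  dual(end) = end
                case data:
                  dual(end) = end
                case done:
                  dual(Y) = Y
    case ok:
      recv[Int] = send[Int]
        send[Int] = recv[Int]
          select{err,data,ok} = offer{err,data,ok}  (select→offer)
            case err:
              select{data,done,retry} = offer{data,done,retry}  (select→offer)
                case data:
                  dual(Y) = Y
                case done:
                  dual(end) = end
                case retry:
                  dual(end) = end
            case data:
              offer{stop,data} = select{stop,data}  (&→⊕)
                case stop:
                  dual(Y) = Y
                case data:
                  dual(end) = end
            case ok:
              select{stop,data,done} = offer{stop,data,done}  (select→offer)
                case stop:
                  dual(Y) = Y
                case data:
                  dual(Y) = Y
                case done:
                  dual(Y) = Y

μY.offer{more: select{ok: recv[Bool].send[Bool].offer{retry: end, err: Y}, retry: send[Int].offer{done: select{retry: end, data: end, more: end}, ok: offer{retry: Y, done: Y, stop: Y}}, data: recv[Str].offer{ok: recv[Str].end, ack: send[Str].Y}}, retry: select{done: offer{ok: select{retry: send[Int].end, done: recv[Unit].Y, more: select{data: Y, retry: Y}}, data: send[Unit].select{retry: Y, ack: end, ok: end}}, retry: recv[Int].select{ack: send[Unit].end, ok: offer{data: Y, err: Y}, done: recv[Int].Y}, ack: recv[Str].send[Int].offer{more: end, data: end, done: Y}}, ok: send[Int].recv[Int].offer{err: offer{data: Y, done: end, retry: end}, data: select{stop: Y, data: end}, ok: offer{stop: Y, data: Y, done: Y}}}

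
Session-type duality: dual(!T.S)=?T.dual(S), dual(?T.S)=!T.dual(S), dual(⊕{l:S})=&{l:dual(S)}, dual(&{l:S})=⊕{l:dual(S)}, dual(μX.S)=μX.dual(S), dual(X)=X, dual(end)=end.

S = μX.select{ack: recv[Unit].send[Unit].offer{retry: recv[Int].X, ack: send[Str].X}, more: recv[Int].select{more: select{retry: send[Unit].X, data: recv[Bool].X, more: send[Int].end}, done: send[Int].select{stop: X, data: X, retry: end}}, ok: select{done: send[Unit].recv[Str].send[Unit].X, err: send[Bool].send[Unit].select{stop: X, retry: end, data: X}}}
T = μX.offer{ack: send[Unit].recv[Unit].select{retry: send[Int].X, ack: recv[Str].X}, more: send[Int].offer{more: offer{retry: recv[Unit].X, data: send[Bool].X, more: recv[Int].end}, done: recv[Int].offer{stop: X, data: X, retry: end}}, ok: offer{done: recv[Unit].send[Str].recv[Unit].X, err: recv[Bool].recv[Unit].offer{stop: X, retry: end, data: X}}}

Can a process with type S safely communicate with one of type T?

YES

μX vs μX  match (binder kept)
  select{ack,more,ok} vs offer{ack,more,ok}  match same labels
    case ack:
      recv[Unit] vs send[Unit]  match
        send[Unit] vs recv[Unit]  match
          offer{retry,ack} vs select{retry,ack}  match same labels
            case retry:
              recv[Int] vs send[Int]  match
                X vs X  match
            case ack:
              send[Str] vs recv[Str]  match
                X vs X  match
    case more:
      recv[Int] vs send[Int]  match
        select{more,done} vs offer{more,done}  match same labels
          case more:
            select{retry,data,more} vs offer{retry,data,more}  match same labels
              case retry:
                send[Unit] vs recv[Unit]  match
                  X vs X  match
              case data:
                recv[Bool] vs send[Bool]  match
                  X vs X  match
              case more:
                send[Int] vs recv[Int]  match
                  end vs end  match
          case done:
            send[Int] vs recv[Int]  match
              select{stop,data,retry} vs offer{stop,data,retry}  match same labels
                case stop:
                  X vs X  match
                case data:
                  X vs X  match
                case retry:
                  end vs end  match
    case ok:
      select{done,err} vs offer{done,err}  match same labels
        case done:
          send[Unit] vs recv[Unit]  match
            recv[Str] vs send[Str]  match
              send[Unit] vs recv[Unit]  match
                X vs X  match
        case err:
          send[Bool] vs recv[Bool]  match
            send[Unit] vs recv[Unit]  match
              select{stop,retry,data} vs offer{stop,retry,data}  match same labels
                case stop:
                  X vs X  match
                case retry:
                  end vs end  match
                case data:
                  X vs X  match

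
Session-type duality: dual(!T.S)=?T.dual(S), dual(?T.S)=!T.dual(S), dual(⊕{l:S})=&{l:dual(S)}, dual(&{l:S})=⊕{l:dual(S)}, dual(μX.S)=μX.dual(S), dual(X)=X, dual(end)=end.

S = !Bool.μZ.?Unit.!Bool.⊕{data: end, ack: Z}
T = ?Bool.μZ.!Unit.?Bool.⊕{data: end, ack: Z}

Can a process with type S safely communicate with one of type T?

!Bool | ?Bool  match
  μZ | μZ  match (rec unchanged)
    ?Unit | !Unit  match
      !Bool | ?Bool  match
        ⊕{data,ack} | ⊕{data,ack}  ✗ choice polarity not flipped — not dual

NO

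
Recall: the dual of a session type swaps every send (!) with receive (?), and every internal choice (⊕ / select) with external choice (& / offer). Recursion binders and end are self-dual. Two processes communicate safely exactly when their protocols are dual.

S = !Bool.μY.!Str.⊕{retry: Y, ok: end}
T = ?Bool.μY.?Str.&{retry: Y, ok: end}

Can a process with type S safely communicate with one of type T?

YES

!Bool ‖ ?Bool  match
  μY ‖ μY  match (rec unchanged)
    !Str ‖ ?Str  match
      ⊕{retry,ok} ‖ &{retry,ok}  match labels match
        case retry:
          Y ‖ Y  match
        case ok:
          end ‖ end  match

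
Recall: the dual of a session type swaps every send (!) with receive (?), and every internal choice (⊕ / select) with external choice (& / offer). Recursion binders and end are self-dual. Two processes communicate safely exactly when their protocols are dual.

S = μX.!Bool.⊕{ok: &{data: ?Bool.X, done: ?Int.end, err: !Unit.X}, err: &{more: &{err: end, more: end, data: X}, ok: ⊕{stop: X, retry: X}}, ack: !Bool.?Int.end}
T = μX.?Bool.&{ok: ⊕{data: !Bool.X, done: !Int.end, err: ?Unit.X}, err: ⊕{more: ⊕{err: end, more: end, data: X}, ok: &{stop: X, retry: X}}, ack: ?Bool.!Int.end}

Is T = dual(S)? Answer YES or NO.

YES

μX | μX  match (binder kept)
  !Bool | ?Bool  match
    ⊕{ok,err,ack} | &{ok,err,ack}  match same labels
      case ok:
        &{data,done,err} | ⊕{data,done,err}  match same labels
          case data:
            ?Bool | !Bool  match
              X | X  match
          case done:
            ?Int | !Int  match
              end | end  match
          case err:
            !Unit | ?Unit  match
              X | X  match
      case err:
        &{more,ok} | ⊕{more,ok}  match same labels
          case more:
            &{err,more,data} | ⊕{err,more,data}  match same labels
              case err:
                end | end  match
              case more:
                end | end  match
              case data:
                X | X  match
          case ok:
            ⊕{stop,retry} | &{stop,retry}  match same labels
              case stop:
                X | X  match
              case retry:
                X | X  match
      case ack:
        !Bool | ?Bool  match
          ?Int | !Int  match
            end | end  match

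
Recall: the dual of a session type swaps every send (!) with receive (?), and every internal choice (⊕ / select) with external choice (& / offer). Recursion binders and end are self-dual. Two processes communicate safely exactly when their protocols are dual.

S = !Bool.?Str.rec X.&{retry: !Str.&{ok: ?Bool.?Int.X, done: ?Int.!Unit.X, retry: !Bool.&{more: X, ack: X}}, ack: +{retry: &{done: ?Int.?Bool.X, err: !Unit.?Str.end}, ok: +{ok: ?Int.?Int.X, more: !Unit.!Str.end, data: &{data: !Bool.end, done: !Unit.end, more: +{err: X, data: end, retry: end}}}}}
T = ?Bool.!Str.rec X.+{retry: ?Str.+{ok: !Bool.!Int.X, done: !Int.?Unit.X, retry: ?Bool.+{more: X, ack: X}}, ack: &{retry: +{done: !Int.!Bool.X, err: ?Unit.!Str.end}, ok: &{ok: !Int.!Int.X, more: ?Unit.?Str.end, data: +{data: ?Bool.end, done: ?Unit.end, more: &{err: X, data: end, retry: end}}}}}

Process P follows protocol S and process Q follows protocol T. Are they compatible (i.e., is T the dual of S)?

YES

!Bool ‖ ?Bool  match
  ?Str ‖ !Str  match
    rec X ‖ rec X  match (binder kept)
      &{retry,ack} ‖ +{retry,ack}  match label sets agree
        case retry:
          !Str ‖ ?Str  match
            &{ok,done,retry} ‖ +{ok,done,retry}  match label sets agree
              case ok:
                ?Bool ‖ !Bool  match
                  ?Int ‖ !Int  match
                    X ‖ X  match
              case done:
                ?Int ‖ !Int  match
                  !Unit ‖ ?Unit  match
                    X ‖ X  match
              case retry:
                !Bool ‖ ?Bool  match
                  &{more,ack} ‖ +{more,ack}  match label sets agree
                    case more:
                      X ‖ X  match
                    case ack:
                      X ‖ X  match
        case ack:
          +{retry,ok} ‖ &{retry,ok}  match label sets agree
            case retry:
              &{done,err} ‖ +{done,err}  match label sets agree
                case done:
                  ?Int ‖ !Int  match
                    ?Bool ‖ !Bool  match
                      X ‖ X  match
                case err:
                  !Unit ‖ ?Unit  match
                    ?Str ‖ !Str  match
                      end ‖ end  match
            case ok:
              +{ok,more,data} ‖ &{ok,more,data}  match label sets agree
                case ok:
                  ?Int ‖ !Int  match
                    ?Int ‖ !Int  match
                      X ‖ X  match
                case more:
                  !Unit ‖ ?Unit  match
                    !Str ‖ ?Str  match
                      end ‖ end  match
                case data:
                  &{data,done,more} ‖ +{data,done,more}  match label sets agree
                    case data:
                      !Bool ‖ ?Bool  match
                        end ‖ end  match
                    case done:
                      !Unit ‖ ?Unit  match
                        end ‖ end  match
                    case more:
                      +{err,data,retry} ‖ &{err,data,retry}  match label sets agree
                        case err:
                          X ‖ X  match
                        case data:
                          end ‖ end  match
                        case retry:
                          end ‖ end  match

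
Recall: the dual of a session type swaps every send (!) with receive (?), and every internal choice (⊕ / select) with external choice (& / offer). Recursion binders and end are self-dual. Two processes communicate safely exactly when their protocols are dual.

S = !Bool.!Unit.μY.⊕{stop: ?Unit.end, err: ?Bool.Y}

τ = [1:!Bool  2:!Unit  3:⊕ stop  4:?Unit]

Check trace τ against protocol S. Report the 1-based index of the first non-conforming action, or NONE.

NONE

[1] !Bool  ✓  residual = !Unit.μY.…
[2] !Unit  ✓  residual = μY.…
[3] ⊕ stop  ✓  residual = ?Unit.end
[4] ?Unit  ✓  residual = end
all 4 steps conform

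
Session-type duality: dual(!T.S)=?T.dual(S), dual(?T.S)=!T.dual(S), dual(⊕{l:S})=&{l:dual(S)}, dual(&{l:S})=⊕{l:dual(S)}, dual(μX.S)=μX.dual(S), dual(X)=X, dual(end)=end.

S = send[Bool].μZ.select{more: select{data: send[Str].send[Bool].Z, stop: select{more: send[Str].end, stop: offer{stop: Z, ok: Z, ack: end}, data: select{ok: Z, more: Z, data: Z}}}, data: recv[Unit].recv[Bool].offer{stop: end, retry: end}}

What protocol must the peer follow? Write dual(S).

recv[Bool].μZ.offer{more: offer{data: recv[Str].recv[Bool].Z, stop: offer{more: recv[Str].end, stop: select{stop: Z, ok: Z, ack: end}, data: offer{ok: Z, more: Z, data: Z}}}, data: send[Unit].send[Bool].select{stop: end, retry: end}}

send[Bool] ↦ recv[Bool]
  μZ ↦ μZ  (rec unchanged)
    select{more,data} ↦ offer{more,data}  (internal→external)
      [more]
        select{data,stop} ↦ offer{data,stop}  (internal→external)
          [data]
            send[Str] ↦ recv[Str]
              send[Bool] ↦ recv[Bool]
                Z ↦ Z
          [stop]
            select{more,stop,data} ↦ offer{more,stop,data}  (internal→external)
              [more]
                send[Str] ↦ recv[Str]
                  end ↦ end
              [stop]
                offer{stop,ok,ack} ↦ select{stop,ok,ack}  (external→internal)
                  [stop]
                    Z ↦ Z
                  [ok]
                    Z ↦ Z
                  [ack]
                    end ↦ end
              [data]
                select{ok,more,data} ↦ offer{ok,more,data}  (internal→external)
                  [ok]
                    Z ↦ Z
                  [more]
                    Z ↦ Z
                  [data]
                    Z ↦ Z
      [data]
        recv[Unit] ↦ send[Unit]
          recv[Bool] ↦ send[Bool]
            offer{stop,retry} ↦ select{stop,retry}  (external→internal)
              [stop]
                end ↦ end
              [retry]
                end ↦ end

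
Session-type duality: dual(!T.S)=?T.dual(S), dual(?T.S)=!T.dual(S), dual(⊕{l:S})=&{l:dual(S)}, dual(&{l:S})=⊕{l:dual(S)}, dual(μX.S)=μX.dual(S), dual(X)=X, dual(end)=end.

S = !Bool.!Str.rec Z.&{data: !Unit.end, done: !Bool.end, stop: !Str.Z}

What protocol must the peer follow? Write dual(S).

?Bool.?Str.rec Z.+{data: ?Unit.end, done: ?Bool.end, stop: ?Str.Z}

!Bool ↦ ?Bool
  !Str ↦ ?Str
    rec Z ↦ rec Z  (binder kept)
      &{data,done,stop} ↦ +{data,done,stop}  (offer→select)
        [data]
          !Unit ↦ ?Unit
            dual(end) = end
        [done]
          !Bool ↦ ?Bool
            dual(end) = end
        [stop]
          !Str ↦ ?Str
            dual(Z) = Z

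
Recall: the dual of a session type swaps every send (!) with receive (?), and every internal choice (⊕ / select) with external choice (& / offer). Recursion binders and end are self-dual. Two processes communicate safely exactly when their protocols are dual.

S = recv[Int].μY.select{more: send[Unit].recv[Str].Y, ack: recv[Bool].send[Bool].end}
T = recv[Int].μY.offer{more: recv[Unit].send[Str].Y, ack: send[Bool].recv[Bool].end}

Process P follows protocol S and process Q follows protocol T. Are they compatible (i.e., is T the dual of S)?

NO

recv[Int] vs recv[Int]  ✗ same direction on both sides — not dual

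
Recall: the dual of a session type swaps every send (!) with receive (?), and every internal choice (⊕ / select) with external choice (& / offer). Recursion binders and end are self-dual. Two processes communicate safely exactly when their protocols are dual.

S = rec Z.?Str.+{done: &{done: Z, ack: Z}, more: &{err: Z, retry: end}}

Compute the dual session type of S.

rec Z → rec Z  (rec unchanged)
  ?Str → !Str
    +{done,more} → &{done,more}  (⊕→&)
      [done]
        &{done,ack} → +{done,ack}  (external→internal)
          [done]
            Z ↦ Z
          [ack]
            Z ↦ Z
      [more]
        &{err,retry} → +{err,retry}  (external→internal)
          [err]
            Z ↦ Z
          [retry]
            end ↦ end

rec Z.!Str.&{done: +{done: Z, ack: Z}, more: +{err: Z, retry: end}}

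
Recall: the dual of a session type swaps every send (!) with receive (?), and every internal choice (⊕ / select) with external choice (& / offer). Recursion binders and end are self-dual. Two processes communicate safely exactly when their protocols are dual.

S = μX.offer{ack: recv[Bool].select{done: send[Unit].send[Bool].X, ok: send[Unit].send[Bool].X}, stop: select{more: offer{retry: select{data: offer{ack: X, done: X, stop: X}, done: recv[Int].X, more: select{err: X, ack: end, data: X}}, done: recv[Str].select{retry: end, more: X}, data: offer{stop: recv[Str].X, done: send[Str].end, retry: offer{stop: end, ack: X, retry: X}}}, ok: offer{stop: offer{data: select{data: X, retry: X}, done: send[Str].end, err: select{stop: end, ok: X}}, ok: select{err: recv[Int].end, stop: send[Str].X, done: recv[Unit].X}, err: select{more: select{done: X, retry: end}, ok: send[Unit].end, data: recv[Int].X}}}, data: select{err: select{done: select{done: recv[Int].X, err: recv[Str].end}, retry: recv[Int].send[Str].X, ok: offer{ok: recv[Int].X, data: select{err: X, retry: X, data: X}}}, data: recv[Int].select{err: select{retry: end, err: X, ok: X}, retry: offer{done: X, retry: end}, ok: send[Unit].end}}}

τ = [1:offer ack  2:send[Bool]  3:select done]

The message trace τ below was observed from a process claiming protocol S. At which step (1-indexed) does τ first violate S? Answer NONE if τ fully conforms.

2

[1] offer ack  ✓  residual = recv[Bool].select{done: send[Unit].send[Bool].μX.…, ok: send[Unit].send[Bool].μX.…}
[2] got send[Bool], protocol expects recv[Bool]  ✗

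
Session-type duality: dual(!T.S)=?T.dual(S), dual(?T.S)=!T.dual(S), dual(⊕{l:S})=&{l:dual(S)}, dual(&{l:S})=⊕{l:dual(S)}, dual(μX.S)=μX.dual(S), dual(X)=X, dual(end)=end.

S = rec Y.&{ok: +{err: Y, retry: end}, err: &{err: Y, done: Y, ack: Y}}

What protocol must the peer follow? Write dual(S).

rec Y ↦ rec Y  (binder kept)
  &{ok,err} ↦ +{ok,err}  (external→internal)
    [ok]
      +{err,retry} ↦ &{err,retry}  (⊕→&)
        [err]
          dual(Y) = Y
        [retry]
          dual(end) = end
    [err]
      &{err,done,ack} ↦ +{err,done,ack}  (external→internal)
        [err]
          dual(Y) = Y
        [done]
          dual(Y) = Y
        [ack]
          dual(Y) = Y

rec Y.+{ok: &{err: Y, retry: end}, err: +{err: Y, done: Y, ack: Y}}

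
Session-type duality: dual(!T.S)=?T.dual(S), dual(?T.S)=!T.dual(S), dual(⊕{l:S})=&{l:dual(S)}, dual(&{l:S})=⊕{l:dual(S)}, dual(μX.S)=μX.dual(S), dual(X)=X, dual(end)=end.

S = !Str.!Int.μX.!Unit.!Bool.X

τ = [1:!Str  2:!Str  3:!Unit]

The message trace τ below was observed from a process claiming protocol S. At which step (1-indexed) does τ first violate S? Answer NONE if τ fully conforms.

@1 !Str  match  now at !Int.μX.…
@2 got !Str, protocol expects !Int  ✗

2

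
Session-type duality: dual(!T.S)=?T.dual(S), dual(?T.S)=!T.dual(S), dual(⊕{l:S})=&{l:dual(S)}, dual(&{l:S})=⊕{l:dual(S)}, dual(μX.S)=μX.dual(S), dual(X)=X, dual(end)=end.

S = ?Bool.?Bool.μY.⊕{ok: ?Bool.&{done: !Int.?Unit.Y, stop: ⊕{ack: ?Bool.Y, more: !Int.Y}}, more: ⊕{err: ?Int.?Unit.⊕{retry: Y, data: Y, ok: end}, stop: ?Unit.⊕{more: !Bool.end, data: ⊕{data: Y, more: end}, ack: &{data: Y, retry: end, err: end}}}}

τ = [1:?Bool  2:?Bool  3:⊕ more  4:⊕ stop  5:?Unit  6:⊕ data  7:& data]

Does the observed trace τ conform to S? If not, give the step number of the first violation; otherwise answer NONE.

7

[1] ?Bool  ✓  residual = ?Bool.μY.…
[2] ?Bool  ✓  residual = μY.…
[3] ⊕ more  ✓  residual = ⊕{err: ?Int.?Unit.⊕{retry: μY.…, data: μY.…, ok: end}, stop: ?Unit.⊕{more: !Bool.end, data: ⊕{data: μY.…, more: end}, ack: &{data: μY.…, retry: end, err: end}}}
[4] ⊕ stop  ✓  residual = ?Unit.⊕{more: !Bool.end, data: ⊕{data: μY.…, more: end}, ack: &{data: μY.…, retry: end, err: end}}
[5] ?Unit  ✓  residual = ⊕{more: !Bool.end, data: ⊕{data: μY.…, more: end}, ack: &{data: μY.…, retry: end, err: end}}
[6] ⊕ data  ✓  residual = ⊕{data: μY.…, more: end}
[7] got & data, protocol expects ⊕ data or ⊕ more  ✗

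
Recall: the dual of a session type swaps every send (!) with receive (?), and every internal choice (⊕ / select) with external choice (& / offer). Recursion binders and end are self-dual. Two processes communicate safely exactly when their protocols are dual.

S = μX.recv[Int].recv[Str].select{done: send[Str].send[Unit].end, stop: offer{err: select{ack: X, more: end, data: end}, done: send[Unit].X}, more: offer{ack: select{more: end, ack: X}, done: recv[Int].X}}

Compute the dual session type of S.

μX.send[Int].send[Str].offer{done: recv[Str].recv[Unit].end, stop: select{err: offer{ack: X, more: end, data: end}, done: recv[Unit].X}, more: select{ack: offer{more: end, ack: X}, done: send[Int].X}}

μX = μX  (binder kept)
  recv[Int] = send[Int]
    recv[Str] = send[Str]
      select{done,stop,more} = offer{done,stop,more}  (select→offer)
        • done:
          send[Str] = recv[Str]
            send[Unit] = recv[Unit]
              dual(end) = end
        • stop:
          offer{err,done} = select{err,done}  (offer→select)
            • err:
              select{ack,more,data} = offer{ack,more,data}  (select→offer)
                • ack:
                  dual(X) = X
                • more:
                  dual(end) = end
                • data:
                  dual(end) = end
            • done:
              send[Unit] = recv[Unit]
                dual(X) = X
        • more:
          offer{ack,done} = select{ack,done}  (offer→select)
            • ack:
              select{more,ack} = offer{more,ack}  (select→offer)
                • more:
                  dual(end) = end
                • ack:
                  dual(X) = X
            • done:
              recv[Int] = send[Int]
                dual(X) = X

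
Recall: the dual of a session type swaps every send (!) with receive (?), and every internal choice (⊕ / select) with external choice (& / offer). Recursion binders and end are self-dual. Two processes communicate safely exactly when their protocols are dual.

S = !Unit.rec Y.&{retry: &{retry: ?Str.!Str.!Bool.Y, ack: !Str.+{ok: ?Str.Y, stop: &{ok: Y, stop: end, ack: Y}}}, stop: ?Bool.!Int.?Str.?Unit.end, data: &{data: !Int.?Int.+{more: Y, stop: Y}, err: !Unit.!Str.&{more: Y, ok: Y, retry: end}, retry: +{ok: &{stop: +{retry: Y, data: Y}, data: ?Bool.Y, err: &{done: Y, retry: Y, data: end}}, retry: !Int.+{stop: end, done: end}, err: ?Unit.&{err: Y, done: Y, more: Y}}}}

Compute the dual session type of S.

?Unit.rec Y.+{retry: +{retry: !Str.?Str.?Bool.Y, ack: ?Str.&{ok: !Str.Y, stop: +{ok: Y, stop: end, ack: Y}}}, stop: !Bool.?Int.!Str.!Unit.end, data: +{data: ?Int.!Int.&{more: Y, stop: Y}, err: ?Unit.?Str.+{more: Y, ok: Y, retry: end}, retry: &{ok: +{stop: &{retry: Y, data: Y}, data: !Bool.Y, err: +{done: Y, retry: Y, data: end}}, retry: ?Int.&{stop: end, done: end}, err: !Unit.+{err: Y, done: Y, more: Y}}}}

!Unit → ?Unit
  rec Y → rec Y  (binder kept)
    &{retry,stop,data} → +{retry,stop,data}  (&→⊕)
      • retry:
        &{retry,ack} → +{retry,ack}  (&→⊕)
          • retry:
            ?Str → !Str
              !Str → ?Str
                !Bool → ?Bool
                  Y self-dual
          • ack:
            !Str → ?Str
              +{ok,stop} → &{ok,stop}  (select→offer)
                • ok:
                  ?Str → !Str
                    Y self-dual
                • stop:
                  &{ok,stop,ack} → +{ok,stop,ack}  (&→⊕)
                    • ok:
                      Y self-dual
                    • stop:
                      end self-dual
                    • ack:
                      Y self-dual
      • stop:
        ?Bool → !Bool
          !Int → ?Int
            ?Str → !Str
              ?Unit → !Unit
                end self-dual
      • data:
        &{data,err,retry} → +{data,err,retry}  (&→⊕)
          • data:
            !Int → ?Int
              ?Int → !Int
                +{more,stop} → &{more,stop}  (select→offer)
                  • more:
                    Y self-dual
                  • stop:
                    Y self-dual
          • err:
            !Unit → ?Unit
              !Str → ?Str
                &{more,ok,retry} → +{more,ok,retry}  (&→⊕)
                  • more:
                    Y self-dual
                  • ok:
                    Y self-dual
                  • retry:
                    end self-dual
          • retry:
            +{ok,retry,err} → &{ok,retry,err}  (select→offer)
              • ok:
                &{stop,data,err} → +{stop,data,err}  (&→⊕)
                  • stop:
                    +{retry,data} → &{retry,data}  (select→offer)
                      • retry:
                        Y self-dual
                      • data:
                        Y self-dual
                  • data:
                    ?Bool → !Bool
                      Y self-dual
                  • err:
                    &{done,retry,data} → +{done,retry,data}  (&→⊕)
                      • done:
                        Y self-dual
                      • retry:
                        Y self-dual
                      • data:
                        end self-dual
              • retry:
                !Int → ?Int
                  +{stop,done} → &{stop,done}  (select→offer)
                    • stop:
                      end self-dual
                    • done:
                      end self-dual
              • err:
                ?Unit → !Unit
                  &{err,done,more} → +{err,done,more}  (&→⊕)
                    • err:
                      Y self-dual
                    • done:
                      Y self-dual
                    • more:
                      Y self-dual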